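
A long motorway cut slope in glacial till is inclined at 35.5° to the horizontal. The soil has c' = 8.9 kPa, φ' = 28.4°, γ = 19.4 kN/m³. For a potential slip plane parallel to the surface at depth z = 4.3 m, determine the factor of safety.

For an infinite slope with a slip plane parallel to the surface (no pore pressure): FS = [c' + γz cos²β tanφ'] / [γz sinβ cosβ].
γz = 19.4·4.3 = 83.42 kN/m²
Numerator = 8.9 + 83.42·cos²35.5°·tan28.4° = 8.9 + 83.42·0.6628·0.5407 = 38.795 kPa
Denominator = 83.42·sin35.5°·cos35.5° = 83.42·0.5807·0.8141 = 39.438 kPa
FS = 38.795 / 39.438 = 0.984

FS = 0.98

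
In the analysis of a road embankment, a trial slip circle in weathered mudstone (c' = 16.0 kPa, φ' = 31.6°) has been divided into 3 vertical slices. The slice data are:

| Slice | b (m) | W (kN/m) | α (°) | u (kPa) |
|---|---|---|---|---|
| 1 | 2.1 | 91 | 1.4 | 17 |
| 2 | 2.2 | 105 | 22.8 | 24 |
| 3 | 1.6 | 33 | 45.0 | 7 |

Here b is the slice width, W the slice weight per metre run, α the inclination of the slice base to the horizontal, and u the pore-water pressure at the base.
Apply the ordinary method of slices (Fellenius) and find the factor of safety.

FS = 2.58

Ordinary method of slices: FS = Σ[c'·Δl_i + (W_i cosα_i − u_i·Δl_i)·tanφ'] / Σ W_i sinα_i, with Δl_i = b_i / cosα_i.
Slice 1: Δl = 2.1/cos1.4° = 2.101 m; N'_1 = 91·cos1.4° − 17·2.101 = 55.3; c'Δl = 33.61; W sinα = 2.2
Slice 2: Δl = 2.2/cos22.8° = 2.386 m; N'_2 = 105·cos22.8° − 24·2.386 = 39.5; c'Δl = 38.18; W sinα = 40.7
Slice 3: Δl = 1.6/cos45.0° = 2.263 m; N'_3 = 33·cos45.0° − 7·2.263 = 7.5; c'Δl = 36.20; W sinα = 23.3
Σc'Δl = 108.0 kN/m; ΣN' = 102.3 kN/m; ΣW sinα = 66.2 kN/m
Resisting = 108.0 + 102.3·tan31.6° = 108.0 + 62.9 = 170.9 kN/m
FS = 170.9 / 66.2 = 2.580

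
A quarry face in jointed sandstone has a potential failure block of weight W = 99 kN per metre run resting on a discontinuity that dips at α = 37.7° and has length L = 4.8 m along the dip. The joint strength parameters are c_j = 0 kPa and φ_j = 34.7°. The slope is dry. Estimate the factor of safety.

FS = 0.90

Resolving the block weight along and normal to the plane and applying the Mohr–Coulomb strength on the joint:
N' = W cosα = 99·cos37.7° = 78.3 kN/m
Driving force T = W sinα = 99·sin37.7° = 60.5 kN/m
Resisting force R = c_j·L + N'·tanφ_j = 0·4.8 + 78.3·tan34.7° = 0.0 + 54.2 = 54.2 kN/m
FS = R / T = 54.2 / 60.5 = 0.896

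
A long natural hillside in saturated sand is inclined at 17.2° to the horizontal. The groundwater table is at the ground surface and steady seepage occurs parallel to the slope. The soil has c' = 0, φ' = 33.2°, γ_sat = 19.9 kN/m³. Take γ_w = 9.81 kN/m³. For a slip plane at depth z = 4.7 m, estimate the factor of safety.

FS = 1.07

With seepage parallel to the slope and the water table at the surface, the effective normal stress on the slip plane uses the buoyant unit weight γ' = γ_sat − γ_w while the driving shear stress uses γ_sat:
FS = [c' + γ' z cos²β tanφ'] / [γ_sat z sinβ cosβ]
(For c' = 0 this reduces to FS = (γ'/γ_sat)·tanφ'/tanβ.)
γ' = 19.9 − 9.81 = 10.09 kN/m³
Numerator = 0.0 + 10.09·4.7·cos²17.2°·tan33.2° = 0.0 + 10.09·4.7·0.9126·0.6544 = 28.319 kPa
Denominator = 19.9·4.7·sin17.2°·cos17.2° = 19.9·4.7·0.2957·0.9553 = 26.421 kPa
FS = 28.319 / 26.421 = 1.072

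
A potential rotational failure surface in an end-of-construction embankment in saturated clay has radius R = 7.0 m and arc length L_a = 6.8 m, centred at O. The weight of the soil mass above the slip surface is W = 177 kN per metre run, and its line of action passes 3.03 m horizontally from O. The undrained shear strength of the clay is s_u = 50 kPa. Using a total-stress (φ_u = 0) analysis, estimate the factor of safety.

FS = 4.44

Taking moments about the centre O, the resisting moment is provided by the undrained shear strength acting along the arc:
M_R = s_u·L_a·R = 50·6.80·7.0 = 2380.0 kN·m/m
M_D = W·d = 177·3.03 = 536.3 kN·m/m
FS = M_R / M_D = 2380.0 / 536.3 = 4.438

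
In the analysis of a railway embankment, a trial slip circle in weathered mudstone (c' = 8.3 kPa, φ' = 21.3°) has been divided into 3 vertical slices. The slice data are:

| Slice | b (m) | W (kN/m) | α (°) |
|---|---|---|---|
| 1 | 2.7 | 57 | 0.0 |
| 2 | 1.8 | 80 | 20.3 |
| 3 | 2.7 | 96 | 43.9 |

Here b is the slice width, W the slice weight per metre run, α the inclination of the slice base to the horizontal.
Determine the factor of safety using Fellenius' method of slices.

Ordinary method of slices: FS = Σ[c'·Δl_i + (W_i cosα_i)·tanφ'] / Σ W_i sinα_i, with Δl_i = b_i / cosα_i.
Slice 1: Δl = 2.7/cos0.0° = 2.700 m; N'_1 = 57·cos0.0° = 57.0; c'Δl = 22.41; W sinα = 0.0
Slice 2: Δl = 1.8/cos20.3° = 1.919 m; N'_2 = 80·cos20.3° = 75.0; c'Δl = 15.93; W sinα = 27.8
Slice 3: Δl = 2.7/cos43.9° = 3.747 m; N'_3 = 96·cos43.9° = 69.2; c'Δl = 31.10; W sinα = 66.6
Σc'Δl = 69.4 kN/m; ΣN' = 201.2 kN/m; ΣW sinα = 94.3 kN/m
Resisting = 69.4 + 201.2·tan21.3° = 69.4 + 78.4 = 147.9 kN/m
FS = 147.9 / 94.3 = 1.568

FS = 1.57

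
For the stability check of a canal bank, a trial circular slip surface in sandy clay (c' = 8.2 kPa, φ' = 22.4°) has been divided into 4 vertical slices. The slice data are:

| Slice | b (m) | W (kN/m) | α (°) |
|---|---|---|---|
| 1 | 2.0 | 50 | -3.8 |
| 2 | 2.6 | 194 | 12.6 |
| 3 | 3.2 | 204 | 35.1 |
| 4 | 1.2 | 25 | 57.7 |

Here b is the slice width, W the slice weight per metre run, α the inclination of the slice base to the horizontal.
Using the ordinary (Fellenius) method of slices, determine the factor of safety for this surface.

Ordinary method of slices: FS = Σ[c'·Δl_i + (W_i cosα_i)·tanφ'] / Σ W_i sinα_i, with Δl_i = b_i / cosα_i.
Slice 1: Δl = 2.0/cos(-3.8°) = 2.004 m; N'_1 = 50·cos(-3.8°) = 49.9; c'Δl = 16.44; W sinα = -3.3
Slice 2: Δl = 2.6/cos12.6° = 2.664 m; N'_2 = 194·cos12.6° = 189.3; c'Δl = 21.85; W sinα = 42.3
Slice 3: Δl = 3.2/cos35.1° = 3.911 m; N'_3 = 204·cos35.1° = 166.9; c'Δl = 32.07; W sinα = 117.3
Slice 4: Δl = 1.2/cos57.7° = 2.246 m; N'_4 = 25·cos57.7° = 13.4; c'Δl = 18.41; W sinα = 21.1
Σc'Δl = 88.8 kN/m; ΣN' = 419.5 kN/m; ΣW sinα = 177.4 kN/m
Resisting = 88.8 + 419.5·tan22.4° = 88.8 + 172.9 = 261.7 kN/m
FS = 261.7 / 177.4 = 1.475

FS = 1.47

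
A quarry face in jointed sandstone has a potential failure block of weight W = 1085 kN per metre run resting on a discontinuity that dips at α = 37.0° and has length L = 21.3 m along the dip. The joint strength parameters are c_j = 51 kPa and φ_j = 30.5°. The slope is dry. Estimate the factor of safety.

FS = 2.45

Resolving the block weight along and normal to the plane and applying the Mohr–Coulomb strength on the joint:
N' = W cosα = 1085·cos37.0° = 866.5 kN/m
Driving force T = W sinα = 1085·sin37.0° = 653.0 kN/m
Resisting force R = c_j·L + N'·tanφ_j = 51·21.3 + 866.5·tan30.5° = 1086.3 + 510.4 = 1596.7 kN/m
FS = R / T = 1596.7 / 653.0 = 2.445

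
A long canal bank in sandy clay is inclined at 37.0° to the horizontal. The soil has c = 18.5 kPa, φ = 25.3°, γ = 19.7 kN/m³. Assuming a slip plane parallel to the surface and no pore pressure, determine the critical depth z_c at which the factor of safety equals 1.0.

z_c = 5.24 m

Setting FS = 1.00 in FS = [c + γz cos²β tanφ] / [γz sinβ cosβ] and solving for z:
z = c / [γ cosβ (FS·sinβ − cosβ·tanφ)]
  = 18.5 / [19.7·cos37.0°·(1.00·sin37.0° − cos37.0°·tan25.3°)]
  = 18.5 / [19.7·0.7986·(1.00·0.6018 − 0.7986·0.4727)]
  = 18.5 / 3.5290 = 5.242 m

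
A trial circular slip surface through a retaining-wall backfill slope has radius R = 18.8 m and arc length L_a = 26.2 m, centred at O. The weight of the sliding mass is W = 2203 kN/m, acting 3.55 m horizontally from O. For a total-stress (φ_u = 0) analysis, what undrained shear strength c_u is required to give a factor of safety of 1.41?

c_u = 22.4 kPa

FS = c_u·L_a·R / (W·d), so c_u = FS·W·d / (L_a·R).
c_u = 1.41·2203·3.55 / (26.20·18.8) = 11027.1 / 492.56 = 22.39 kPa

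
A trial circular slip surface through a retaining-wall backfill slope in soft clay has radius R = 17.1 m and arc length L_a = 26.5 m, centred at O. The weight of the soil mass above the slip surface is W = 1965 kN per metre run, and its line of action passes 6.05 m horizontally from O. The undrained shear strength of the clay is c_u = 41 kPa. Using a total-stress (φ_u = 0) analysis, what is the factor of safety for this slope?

FS = 1.56

Taking moments about the centre O, the resisting moment is provided by the undrained shear strength acting along the arc:
M_R = c_u·L_a·R = 41·26.50·17.1 = 18579.2 kN·m/m
M_D = W·d = 1965·6.05 = 11888.2 kN·m/m
FS = M_R / M_D = 18579.2 / 11888.2 = 1.563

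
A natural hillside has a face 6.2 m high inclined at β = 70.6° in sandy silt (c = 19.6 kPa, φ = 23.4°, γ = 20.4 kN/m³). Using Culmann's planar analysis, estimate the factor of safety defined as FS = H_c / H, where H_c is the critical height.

FS = 1.67

H_c = (4c/γ) · sinβ cosφ / [1 − cos(β − φ)]
    = (4·19.6/20.4) · sin70.6°·cos23.4° / [1 − cos47.2°]
    = 3.843 · 0.8656 / 0.3206 = 10.38 m
FS = H_c / H = 10.38 / 6.2 = 1.674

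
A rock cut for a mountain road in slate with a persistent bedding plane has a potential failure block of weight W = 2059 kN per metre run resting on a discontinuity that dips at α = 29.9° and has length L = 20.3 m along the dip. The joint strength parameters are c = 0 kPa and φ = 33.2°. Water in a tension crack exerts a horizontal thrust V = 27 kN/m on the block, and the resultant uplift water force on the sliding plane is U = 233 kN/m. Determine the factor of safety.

Resolving the block weight along and normal to the plane and applying the Mohr–Coulomb strength on the joint:
N' = W cosα − U − V sinα = 2059·cos29.9° − 233 − 27·sin29.9° = 1538.5 kN/m
Driving force T = W sinα + V cosα = 2059·sin29.9° + 27·cos29.9° = 1049.8 kN/m
Resisting force R = c·L + N'·tanφ = 0·20.3 + 1538.5·tan33.2° = 0.0 + 1006.8 = 1006.8 kN/m
FS = R / T = 1006.8 / 1049.8 = 0.959

FS = 0.96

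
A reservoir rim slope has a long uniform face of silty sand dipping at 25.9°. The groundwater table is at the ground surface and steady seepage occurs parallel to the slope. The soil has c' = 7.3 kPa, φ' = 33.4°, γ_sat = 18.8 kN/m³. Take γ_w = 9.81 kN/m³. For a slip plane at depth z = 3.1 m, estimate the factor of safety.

FS = 0.97

With seepage parallel to the slope and the water table at the surface, the effective normal stress on the slip plane uses the buoyant unit weight γ' = γ_sat − γ_w while the driving shear stress uses γ_sat:
FS = [c' + γ' z cos²β tanφ'] / [γ_sat z sinβ cosβ]
γ' = 18.8 − 9.81 = 8.99 kN/m³
Numerator = 7.3 + 8.99·3.1·cos²25.9°·tan33.4° = 7.3 + 8.99·3.1·0.8092·0.6594 = 22.170 kPa
Denominator = 18.8·3.1·sin25.9°·cos25.9° = 18.8·3.1·0.4368·0.8996 = 22.900 kPa
FS = 22.170 / 22.900 = 0.968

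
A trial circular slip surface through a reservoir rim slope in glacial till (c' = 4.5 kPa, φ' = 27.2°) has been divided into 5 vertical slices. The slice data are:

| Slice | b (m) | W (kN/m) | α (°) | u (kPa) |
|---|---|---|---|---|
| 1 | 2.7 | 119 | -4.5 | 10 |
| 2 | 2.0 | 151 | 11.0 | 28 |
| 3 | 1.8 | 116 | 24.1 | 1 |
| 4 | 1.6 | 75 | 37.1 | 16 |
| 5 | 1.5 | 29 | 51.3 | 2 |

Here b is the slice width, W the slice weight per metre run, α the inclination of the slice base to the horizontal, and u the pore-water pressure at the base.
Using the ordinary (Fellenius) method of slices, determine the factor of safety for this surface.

Ordinary method of slices: FS = Σ[c'·Δl_i + (W_i cosα_i − u_i·Δl_i)·tanφ'] / Σ W_i sinα_i, with Δl_i = b_i / cosα_i.
Slice 1: Δl = 2.7/cos(-4.5°) = 2.708 m; N'_1 = 119·cos(-4.5°) − 10·2.708 = 91.5; c'Δl = 12.19; W sinα = -9.3
Slice 2: Δl = 2.0/cos11.0° = 2.037 m; N'_2 = 151·cos11.0° − 28·2.037 = 91.2; c'Δl = 9.17; W sinα = 28.8
Slice 3: Δl = 1.8/cos24.1° = 1.972 m; N'_3 = 116·cos24.1° − 1·1.972 = 103.9; c'Δl = 8.87; W sinα = 47.4
Slice 4: Δl = 1.6/cos37.1° = 2.006 m; N'_4 = 75·cos37.1° − 16·2.006 = 27.7; c'Δl = 9.03; W sinα = 45.2
Slice 5: Δl = 1.5/cos51.3° = 2.399 m; N'_5 = 29·cos51.3° − 2·2.399 = 13.3; c'Δl = 10.80; W sinα = 22.6
Σc'Δl = 50.1 kN/m; ΣN' = 327.7 kN/m; ΣW sinα = 134.7 kN/m
Resisting = 50.1 + 327.7·tan27.2° = 50.1 + 168.4 = 218.5 kN/m
FS = 218.5 / 134.7 = 1.622

FS = 1.62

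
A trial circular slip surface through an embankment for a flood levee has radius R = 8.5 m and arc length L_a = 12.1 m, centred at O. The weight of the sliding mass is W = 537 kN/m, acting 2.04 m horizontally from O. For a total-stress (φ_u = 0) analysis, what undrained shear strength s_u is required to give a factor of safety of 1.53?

FS = s_u·L_a·R / (W·d), so s_u = FS·W·d / (L_a·R).
s_u = 1.53·537·2.04 / (12.10·8.5) = 1676.1 / 102.85 = 16.30 kPa

s_u = 16.3 kPa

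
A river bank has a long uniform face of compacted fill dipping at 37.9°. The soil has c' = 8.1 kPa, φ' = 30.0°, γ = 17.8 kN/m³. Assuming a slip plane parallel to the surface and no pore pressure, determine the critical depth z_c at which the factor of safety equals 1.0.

Setting FS = 1.00 in FS = [c' + γz cos²β tanφ'] / [γz sinβ cosβ] and solving for z:
z = c' / [γ cosβ (FS·sinβ − cosβ·tanφ')]
  = 8.1 / [17.8·cos37.9°·(1.00·sin37.9° − cos37.9°·tan30.0°)]
  = 8.1 / [17.8·0.7891·(1.00·0.6143 − 0.7891·0.5774)]
  = 8.1 / 2.2292 = 3.634 m

z_c = 3.63 m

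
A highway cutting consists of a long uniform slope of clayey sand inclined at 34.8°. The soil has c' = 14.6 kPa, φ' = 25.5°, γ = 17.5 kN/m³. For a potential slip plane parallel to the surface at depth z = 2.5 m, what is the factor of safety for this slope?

For an infinite slope with a slip plane parallel to the surface (no pore pressure): FS = [c' + γz cos²β tanφ'] / [γz sinβ cosβ].
γz = 17.5·2.5 = 43.75 kN/m²
Numerator = 14.6 + 43.75·cos²34.8°·tan25.5° = 14.6 + 43.75·0.6743·0.4770 = 28.671 kPa
Denominator = 43.75·sin34.8°·cos34.8° = 43.75·0.5707·0.8211 = 20.503 kPa
FS = 28.671 / 20.503 = 1.398

FS = 1.40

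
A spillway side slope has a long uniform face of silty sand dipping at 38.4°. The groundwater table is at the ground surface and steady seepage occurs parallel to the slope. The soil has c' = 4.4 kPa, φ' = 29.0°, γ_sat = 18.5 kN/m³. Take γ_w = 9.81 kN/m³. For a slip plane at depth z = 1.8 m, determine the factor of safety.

FS = 0.60

With seepage parallel to the slope and the water table at the surface, the effective normal stress on the slip plane uses the buoyant unit weight γ' = γ_sat − γ_w while the driving shear stress uses γ_sat:
FS = [c' + γ' z cos²β tanφ'] / [γ_sat z sinβ cosβ]
γ' = 18.5 − 9.81 = 8.69 kN/m³
Numerator = 4.4 + 8.69·1.8·cos²38.4°·tan29.0° = 4.4 + 8.69·1.8·0.6142·0.5543 = 9.725 kPa
Denominator = 18.5·1.8·sin38.4°·cos38.4° = 18.5·1.8·0.6211·0.7837 = 16.210 kPa
FS = 9.725 / 16.210 = 0.600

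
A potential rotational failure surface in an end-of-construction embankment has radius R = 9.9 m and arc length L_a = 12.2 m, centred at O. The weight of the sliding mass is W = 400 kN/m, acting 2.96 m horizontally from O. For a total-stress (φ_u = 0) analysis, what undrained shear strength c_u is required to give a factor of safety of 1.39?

FS = c_u·L_a·R / (W·d), so c_u = FS·W·d / (L_a·R).
c_u = 1.39·400·2.96 / (12.20·9.9) = 1645.8 / 120.78 = 13.63 kPa

c_u = 13.6 kPa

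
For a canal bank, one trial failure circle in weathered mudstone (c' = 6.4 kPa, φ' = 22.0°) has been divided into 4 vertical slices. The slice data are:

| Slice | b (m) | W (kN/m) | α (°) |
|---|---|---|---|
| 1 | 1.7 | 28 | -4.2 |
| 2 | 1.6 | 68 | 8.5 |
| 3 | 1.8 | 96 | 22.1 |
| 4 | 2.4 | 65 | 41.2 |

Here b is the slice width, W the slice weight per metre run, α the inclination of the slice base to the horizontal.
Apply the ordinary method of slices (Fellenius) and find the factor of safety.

Ordinary method of slices: FS = Σ[c'·Δl_i + (W_i cosα_i)·tanφ'] / Σ W_i sinα_i, with Δl_i = b_i / cosα_i.
Slice 1: Δl = 1.7/cos(-4.2°) = 1.705 m; N'_1 = 28·cos(-4.2°) = 27.9; c'Δl = 10.91; W sinα = -2.1
Slice 2: Δl = 1.6/cos8.5° = 1.618 m; N'_2 = 68·cos8.5° = 67.3; c'Δl = 10.35; W sinα = 10.1
Slice 3: Δl = 1.8/cos22.1° = 1.943 m; N'_3 = 96·cos22.1° = 88.9; c'Δl = 12.43; W sinα = 36.1
Slice 4: Δl = 2.4/cos41.2° = 3.190 m; N'_4 = 65·cos41.2° = 48.9; c'Δl = 20.41; W sinα = 42.8
Σc'Δl = 54.1 kN/m; ΣN' = 233.0 kN/m; ΣW sinα = 86.9 kN/m
Resisting = 54.1 + 233.0·tan22.0° = 54.1 + 94.2 = 148.3 kN/m
FS = 148.3 / 86.9 = 1.705

FS = 1.71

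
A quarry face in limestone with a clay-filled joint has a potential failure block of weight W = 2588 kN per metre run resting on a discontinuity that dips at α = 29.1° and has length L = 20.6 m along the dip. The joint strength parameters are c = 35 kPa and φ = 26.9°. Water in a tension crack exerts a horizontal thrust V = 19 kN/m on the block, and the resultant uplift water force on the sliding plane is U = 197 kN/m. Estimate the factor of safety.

FS = 1.38

Resolving the block weight along and normal to the plane and applying the Mohr–Coulomb strength on the joint:
N' = W cosα − U − V sinα = 2588·cos29.1° − 197 − 19·sin29.1° = 2055.1 kN/m
Driving force T = W sinα + V cosα = 2588·sin29.1° + 19·cos29.1° = 1275.2 kN/m
Resisting force R = c·L + N'·tanφ = 35·20.6 + 2055.1·tan26.9° = 721.0 + 1042.6 = 1763.6 kN/m
FS = R / T = 1763.6 / 1275.2 = 1.383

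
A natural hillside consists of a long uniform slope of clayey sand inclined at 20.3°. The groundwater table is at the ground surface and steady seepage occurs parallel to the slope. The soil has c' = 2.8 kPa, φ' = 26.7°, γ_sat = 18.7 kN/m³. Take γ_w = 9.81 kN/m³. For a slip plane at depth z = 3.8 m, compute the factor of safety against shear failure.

FS = 0.77

With seepage parallel to the slope and the water table at the surface, the effective normal stress on the slip plane uses the buoyant unit weight γ' = γ_sat − γ_w while the driving shear stress uses γ_sat:
FS = [c' + γ' z cos²β tanφ'] / [γ_sat z sinβ cosβ]
γ' = 18.7 − 9.81 = 8.89 kN/m³
Numerator = 2.8 + 8.89·3.8·cos²20.3°·tan26.7° = 2.8 + 8.89·3.8·0.8796·0.5029 = 17.746 kPa
Denominator = 18.7·3.8·sin20.3°·cos20.3° = 18.7·3.8·0.3469·0.9379 = 23.122 kPa
FS = 17.746 / 23.122 = 0.767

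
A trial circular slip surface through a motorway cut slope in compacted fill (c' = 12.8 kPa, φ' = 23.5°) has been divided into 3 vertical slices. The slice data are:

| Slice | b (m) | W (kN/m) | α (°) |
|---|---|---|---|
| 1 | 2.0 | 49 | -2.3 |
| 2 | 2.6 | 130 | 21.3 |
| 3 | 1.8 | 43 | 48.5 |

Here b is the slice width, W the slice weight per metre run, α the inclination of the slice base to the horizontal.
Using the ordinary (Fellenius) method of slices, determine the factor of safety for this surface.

Ordinary method of slices: FS = Σ[c'·Δl_i + (W_i cosα_i)·tanφ'] / Σ W_i sinα_i, with Δl_i = b_i / cosα_i.
Slice 1: Δl = 2.0/cos(-2.3°) = 2.002 m; N'_1 = 49·cos(-2.3°) = 49.0; c'Δl = 25.62; W sinα = -2.0
Slice 2: Δl = 2.6/cos21.3° = 2.791 m; N'_2 = 130·cos21.3° = 121.1; c'Δl = 35.72; W sinα = 47.2
Slice 3: Δl = 1.8/cos48.5° = 2.716 m; N'_3 = 43·cos48.5° = 28.5; c'Δl = 34.77; W sinα = 32.2
Σc'Δl = 96.1 kN/m; ΣN' = 198.6 kN/m; ΣW sinα = 77.5 kN/m
Resisting = 96.1 + 198.6·tan23.5° = 96.1 + 86.3 = 182.5 kN/m
FS = 182.5 / 77.5 = 2.355

FS = 2.36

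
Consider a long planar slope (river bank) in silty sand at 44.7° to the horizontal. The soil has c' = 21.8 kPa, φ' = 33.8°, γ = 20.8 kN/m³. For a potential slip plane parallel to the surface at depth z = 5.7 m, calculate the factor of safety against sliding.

FS = 1.04

For an infinite slope with a slip plane parallel to the surface (no pore pressure): FS = [c' + γz cos²β tanφ'] / [γz sinβ cosβ].
γz = 20.8·5.7 = 118.56 kN/m²
Numerator = 21.8 + 118.56·cos²44.7°·tan33.8° = 21.8 + 118.56·0.5052·0.6694 = 61.900 kPa
Denominator = 118.56·sin44.7°·cos44.7° = 118.56·0.7034·0.7108 = 59.277 kPa
FS = 61.900 / 59.277 = 1.044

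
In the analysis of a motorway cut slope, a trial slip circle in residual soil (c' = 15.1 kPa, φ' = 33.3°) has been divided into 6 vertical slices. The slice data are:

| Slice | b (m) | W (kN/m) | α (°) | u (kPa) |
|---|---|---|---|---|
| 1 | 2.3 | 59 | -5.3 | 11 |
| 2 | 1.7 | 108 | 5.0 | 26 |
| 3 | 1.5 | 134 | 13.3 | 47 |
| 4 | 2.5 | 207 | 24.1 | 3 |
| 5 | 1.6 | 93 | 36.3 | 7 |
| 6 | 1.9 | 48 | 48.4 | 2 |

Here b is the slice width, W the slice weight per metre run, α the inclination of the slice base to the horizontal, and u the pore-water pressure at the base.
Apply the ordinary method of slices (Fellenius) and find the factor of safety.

Ordinary method of slices: FS = Σ[c'·Δl_i + (W_i cosα_i − u_i·Δl_i)·tanφ'] / Σ W_i sinα_i, with Δl_i = b_i / cosα_i.
Slice 1: Δl = 2.3/cos(-5.3°) = 2.310 m; N'_1 = 59·cos(-5.3°) − 11·2.310 = 33.3; c'Δl = 34.88; W sinα = -5.4
Slice 2: Δl = 1.7/cos5.0° = 1.706 m; N'_2 = 108·cos5.0° − 26·1.706 = 63.2; c'Δl = 25.77; W sinα = 9.4
Slice 3: Δl = 1.5/cos13.3° = 1.541 m; N'_3 = 134·cos13.3° − 47·1.541 = 58.0; c'Δl = 23.27; W sinα = 30.8
Slice 4: Δl = 2.5/cos24.1° = 2.739 m; N'_4 = 207·cos24.1° − 3·2.739 = 180.7; c'Δl = 41.35; W sinα = 84.5
Slice 5: Δl = 1.6/cos36.3° = 1.985 m; N'_5 = 93·cos36.3° − 7·1.985 = 61.1; c'Δl = 29.98; W sinα = 55.1
Slice 6: Δl = 1.9/cos48.4° = 2.862 m; N'_6 = 48·cos48.4° − 2·2.862 = 26.1; c'Δl = 43.21; W sinα = 35.9
Σc'Δl = 198.5 kN/m; ΣN' = 422.5 kN/m; ΣW sinα = 210.3 kN/m
Resisting = 198.5 + 422.5·tan33.3° = 198.5 + 277.5 = 476.0 kN/m
FS = 476.0 / 210.3 = 2.264

FS = 2.26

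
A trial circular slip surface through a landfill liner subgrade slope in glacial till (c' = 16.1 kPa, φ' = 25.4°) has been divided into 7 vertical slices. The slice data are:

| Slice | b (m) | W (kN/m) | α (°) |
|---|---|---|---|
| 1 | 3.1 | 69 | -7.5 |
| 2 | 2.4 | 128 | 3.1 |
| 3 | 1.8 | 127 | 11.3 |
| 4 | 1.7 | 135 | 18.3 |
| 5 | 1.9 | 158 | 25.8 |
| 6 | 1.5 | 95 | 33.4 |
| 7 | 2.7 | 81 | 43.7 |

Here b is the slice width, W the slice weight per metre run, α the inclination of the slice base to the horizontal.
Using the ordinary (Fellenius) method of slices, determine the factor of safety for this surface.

Ordinary method of slices: FS = Σ[c'·Δl_i + (W_i cosα_i)·tanφ'] / Σ W_i sinα_i, with Δl_i = b_i / cosα_i.
Slice 1: Δl = 3.1/cos(-7.5°) = 3.127 m; N'_1 = 69·cos(-7.5°) = 68.4; c'Δl = 50.34; W sinα = -9.0
Slice 2: Δl = 2.4/cos3.1° = 2.404 m; N'_2 = 128·cos3.1° = 127.8; c'Δl = 38.70; W sinα = 6.9
Slice 3: Δl = 1.8/cos11.3° = 1.836 m; N'_3 = 127·cos11.3° = 124.5; c'Δl = 29.55; W sinα = 24.9
Slice 4: Δl = 1.7/cos18.3° = 1.791 m; N'_4 = 135·cos18.3° = 128.2; c'Δl = 28.83; W sinα = 42.4
Slice 5: Δl = 1.9/cos25.8° = 2.110 m; N'_5 = 158·cos25.8° = 142.3; c'Δl = 33.98; W sinα = 68.8
Slice 6: Δl = 1.5/cos33.4° = 1.797 m; N'_6 = 95·cos33.4° = 79.3; c'Δl = 28.93; W sinα = 52.3
Slice 7: Δl = 2.7/cos43.7° = 3.735 m; N'_7 = 81·cos43.7° = 58.6; c'Δl = 60.13; W sinα = 56.0
Σc'Δl = 270.4 kN/m; ΣN' = 729.1 kN/m; ΣW sinα = 242.2 kN/m
Resisting = 270.4 + 729.1·tan25.4° = 270.4 + 346.2 = 616.6 kN/m
FS = 616.6 / 242.2 = 2.546

FS = 2.55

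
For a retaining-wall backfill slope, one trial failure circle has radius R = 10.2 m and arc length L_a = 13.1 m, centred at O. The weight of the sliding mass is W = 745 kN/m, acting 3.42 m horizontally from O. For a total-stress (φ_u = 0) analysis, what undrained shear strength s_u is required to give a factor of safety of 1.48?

s_u = 28.2 kPa

FS = s_u·L_a·R / (W·d), so s_u = FS·W·d / (L_a·R).
s_u = 1.48·745·3.42 / (13.10·10.2) = 3770.9 / 133.62 = 28.22 kPa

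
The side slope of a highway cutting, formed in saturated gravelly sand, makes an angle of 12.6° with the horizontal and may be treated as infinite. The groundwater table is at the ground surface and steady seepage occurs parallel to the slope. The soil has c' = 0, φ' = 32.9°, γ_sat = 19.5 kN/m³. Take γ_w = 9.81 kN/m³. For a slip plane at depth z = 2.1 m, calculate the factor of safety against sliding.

With seepage parallel to the slope and the water table at the surface, the effective normal stress on the slip plane uses the buoyant unit weight γ' = γ_sat − γ_w while the driving shear stress uses γ_sat:
FS = [c' + γ' z cos²β tanφ'] / [γ_sat z sinβ cosβ]
(For c' = 0 this reduces to FS = (γ'/γ_sat)·tanφ'/tanβ.)
γ' = 19.5 − 9.81 = 9.69 kN/m³
Numerator = 0.0 + 9.69·2.1·cos²12.6°·tan32.9° = 0.0 + 9.69·2.1·0.9524·0.6469 = 12.538 kPa
Denominator = 19.5·2.1·sin12.6°·cos12.6° = 19.5·2.1·0.2181·0.9759 = 8.718 kPa
FS = 12.538 / 8.718 = 1.438

FS = 1.44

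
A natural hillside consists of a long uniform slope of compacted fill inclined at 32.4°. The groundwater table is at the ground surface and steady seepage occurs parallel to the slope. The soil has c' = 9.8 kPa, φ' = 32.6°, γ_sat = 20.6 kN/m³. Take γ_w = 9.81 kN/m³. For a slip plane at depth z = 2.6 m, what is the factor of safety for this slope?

With seepage parallel to the slope and the water table at the surface, the effective normal stress on the slip plane uses the buoyant unit weight γ' = γ_sat − γ_w while the driving shear stress uses γ_sat:
FS = [c' + γ' z cos²β tanφ'] / [γ_sat z sinβ cosβ]
γ' = 20.6 − 9.81 = 10.79 kN/m³
Numerator = 9.8 + 10.79·2.6·cos²32.4°·tan32.6° = 9.8 + 10.79·2.6·0.7129·0.6395 = 22.590 kPa
Denominator = 20.6·2.6·sin32.4°·cos32.4° = 20.6·2.6·0.5358·0.8443 = 24.231 kPa
FS = 22.590 / 24.231 = 0.932

FS = 0.93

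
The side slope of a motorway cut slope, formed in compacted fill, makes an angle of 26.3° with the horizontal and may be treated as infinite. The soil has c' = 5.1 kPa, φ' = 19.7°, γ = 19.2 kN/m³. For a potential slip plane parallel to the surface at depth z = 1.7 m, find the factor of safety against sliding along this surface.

FS = 1.12

For an infinite slope with a slip plane parallel to the surface (no pore pressure): FS = [c' + γz cos²β tanφ'] / [γz sinβ cosβ].
γz = 19.2·1.7 = 32.64 kN/m²
Numerator = 5.1 + 32.64·cos²26.3°·tan19.7° = 5.1 + 32.64·0.8037·0.3581 = 14.493 kPa
Denominator = 32.64·sin26.3°·cos26.3° = 32.64·0.4431·0.8965 = 12.965 kPa
FS = 14.493 / 12.965 = 1.118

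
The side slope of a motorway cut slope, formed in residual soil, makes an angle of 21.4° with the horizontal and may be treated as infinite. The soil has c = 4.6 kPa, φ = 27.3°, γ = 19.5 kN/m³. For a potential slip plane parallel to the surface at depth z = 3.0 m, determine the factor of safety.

For an infinite slope with a slip plane parallel to the surface (no pore pressure): FS = [c + γz cos²β tanφ] / [γz sinβ cosβ].
γz = 19.5·3.0 = 58.50 kN/m²
Numerator = 4.6 + 58.50·cos²21.4°·tan27.3° = 4.6 + 58.50·0.8669·0.5161 = 30.774 kPa
Denominator = 58.50·sin21.4°·cos21.4° = 58.50·0.3649·0.9311 = 19.874 kPa
FS = 30.774 / 19.874 = 1.548

FS = 1.55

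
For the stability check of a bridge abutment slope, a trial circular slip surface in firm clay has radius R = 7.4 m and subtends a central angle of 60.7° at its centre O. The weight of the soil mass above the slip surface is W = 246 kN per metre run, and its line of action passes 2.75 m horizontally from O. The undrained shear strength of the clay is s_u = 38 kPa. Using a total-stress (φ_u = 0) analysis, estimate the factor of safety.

FS = 3.26

Taking moments about the centre O, the resisting moment is provided by the undrained shear strength acting along the arc:
Arc length L_a = R·θ = 7.4·(60.7°·π/180) = 7.4·1.0594 = 7.84 m
M_R = s_u·L_a·R = 38·7.84·7.4 = 2204.5 kN·m/m
M_D = W·d = 246·2.75 = 676.5 kN·m/m
FS = M_R / M_D = 2204.5 / 676.5 = 3.259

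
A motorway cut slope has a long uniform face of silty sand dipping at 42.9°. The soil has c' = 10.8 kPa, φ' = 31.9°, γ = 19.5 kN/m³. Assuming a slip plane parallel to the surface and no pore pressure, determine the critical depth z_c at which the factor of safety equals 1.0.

Setting FS = 1.00 in FS = [c' + γz cos²β tanφ'] / [γz sinβ cosβ] and solving for z:
z = c' / [γ cosβ (FS·sinβ − cosβ·tanφ')]
  = 10.8 / [19.5·cos42.9°·(1.00·sin42.9° − cos42.9°·tan31.9°)]
  = 10.8 / [19.5·0.7325·(1.00·0.6807 − 0.7325·0.6224)]
  = 10.8 / 3.2105 = 3.364 m

z_c = 3.36 m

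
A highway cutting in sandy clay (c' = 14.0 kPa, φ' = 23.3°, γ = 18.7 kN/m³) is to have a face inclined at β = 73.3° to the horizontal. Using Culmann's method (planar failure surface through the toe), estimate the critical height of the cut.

H_c = 7.37 m

Culmann's analysis gives the critical failure plane at α_cr = (β + φ')/2 = (73.3 + 23.3)/2 = 48.3°, and the critical height
H_c = (4c'/γ) · sinβ cosφ' / [1 − cos(β − φ')]
    = (4·14.0/18.7) · sin73.3°·cos23.3° / [1 − cos(50.0°)]
    = 2.995 · 0.9578·0.9184 / [1 − 0.6428]
    = 2.995 · 0.8797 / 0.3572
    = 7.37 m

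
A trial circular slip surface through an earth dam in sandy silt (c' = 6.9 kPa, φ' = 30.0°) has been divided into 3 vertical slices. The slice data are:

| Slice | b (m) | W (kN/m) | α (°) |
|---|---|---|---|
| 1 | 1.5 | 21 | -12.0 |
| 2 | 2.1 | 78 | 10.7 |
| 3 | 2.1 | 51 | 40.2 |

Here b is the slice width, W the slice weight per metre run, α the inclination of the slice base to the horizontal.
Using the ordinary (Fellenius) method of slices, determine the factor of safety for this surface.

FS = 2.86

Ordinary method of slices: FS = Σ[c'·Δl_i + (W_i cosα_i)·tanφ'] / Σ W_i sinα_i, with Δl_i = b_i / cosα_i.
Slice 1: Δl = 1.5/cos(-12.0°) = 1.534 m; N'_1 = 21·cos(-12.0°) = 20.5; c'Δl = 10.58; W sinα = -4.4
Slice 2: Δl = 2.1/cos10.7° = 2.137 m; N'_2 = 78·cos10.7° = 76.6; c'Δl = 14.75; W sinα = 14.5
Slice 3: Δl = 2.1/cos40.2° = 2.749 m; N'_3 = 51·cos40.2° = 39.0; c'Δl = 18.97; W sinα = 32.9
Σc'Δl = 44.3 kN/m; ΣN' = 136.1 kN/m; ΣW sinα = 43.0 kN/m
Resisting = 44.3 + 136.1·tan30.0° = 44.3 + 78.6 = 122.9 kN/m
FS = 122.9 / 43.0 = 2.856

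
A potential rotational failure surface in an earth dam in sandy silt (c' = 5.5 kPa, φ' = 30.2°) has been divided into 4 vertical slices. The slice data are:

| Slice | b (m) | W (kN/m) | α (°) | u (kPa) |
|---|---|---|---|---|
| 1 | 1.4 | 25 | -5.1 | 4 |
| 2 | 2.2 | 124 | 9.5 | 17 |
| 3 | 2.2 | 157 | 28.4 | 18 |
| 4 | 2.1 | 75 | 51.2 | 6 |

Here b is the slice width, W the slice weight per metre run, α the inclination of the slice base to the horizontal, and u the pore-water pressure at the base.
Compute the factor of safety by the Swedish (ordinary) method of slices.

FS = 1.20

Ordinary method of slices: FS = Σ[c'·Δl_i + (W_i cosα_i − u_i·Δl_i)·tanφ'] / Σ W_i sinα_i, with Δl_i = b_i / cosα_i.
Slice 1: Δl = 1.4/cos(-5.1°) = 1.406 m; N'_1 = 25·cos(-5.1°) − 4·1.406 = 19.3; c'Δl = 7.73; W sinα = -2.2
Slice 2: Δl = 2.2/cos9.5° = 2.231 m; N'_2 = 124·cos9.5° − 17·2.231 = 84.4; c'Δl = 12.27; W sinα = 20.5
Slice 3: Δl = 2.2/cos28.4° = 2.501 m; N'_3 = 157·cos28.4° − 18·2.501 = 93.1; c'Δl = 13.76; W sinα = 74.7
Slice 4: Δl = 2.1/cos51.2° = 3.351 m; N'_4 = 75·cos51.2° − 6·3.351 = 26.9; c'Δl = 18.43; W sinα = 58.5
Σc'Δl = 52.2 kN/m; ΣN' = 223.6 kN/m; ΣW sinα = 151.4 kN/m
Resisting = 52.2 + 223.6·tan30.2° = 52.2 + 130.2 = 182.3 kN/m
FS = 182.3 / 151.4 = 1.205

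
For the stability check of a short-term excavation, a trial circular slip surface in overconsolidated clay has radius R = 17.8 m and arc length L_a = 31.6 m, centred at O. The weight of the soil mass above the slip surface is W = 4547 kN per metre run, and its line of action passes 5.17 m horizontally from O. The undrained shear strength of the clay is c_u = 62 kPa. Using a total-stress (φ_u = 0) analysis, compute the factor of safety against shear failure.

Taking moments about the centre O, the resisting moment is provided by the undrained shear strength acting along the arc:
M_R = c_u·L_a·R = 62·31.60·17.8 = 34873.8 kN·m/m
M_D = W·d = 4547·5.17 = 23508.0 kN·m/m
FS = M_R / M_D = 34873.8 / 23508.0 = 1.483

FS = 1.48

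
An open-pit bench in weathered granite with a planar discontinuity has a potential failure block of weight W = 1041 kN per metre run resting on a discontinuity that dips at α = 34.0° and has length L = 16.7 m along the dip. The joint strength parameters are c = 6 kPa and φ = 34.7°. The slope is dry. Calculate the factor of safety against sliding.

Resolving the block weight along and normal to the plane and applying the Mohr–Coulomb strength on the joint:
N' = W cosα = 1041·cos34.0° = 863.0 kN/m
Driving force T = W sinα = 1041·sin34.0° = 582.1 kN/m
Resisting force R = c·L + N'·tanφ = 6·16.7 + 863.0·tan34.7° = 100.2 + 597.6 = 697.8 kN/m
FS = R / T = 697.8 / 582.1 = 1.199

FS = 1.20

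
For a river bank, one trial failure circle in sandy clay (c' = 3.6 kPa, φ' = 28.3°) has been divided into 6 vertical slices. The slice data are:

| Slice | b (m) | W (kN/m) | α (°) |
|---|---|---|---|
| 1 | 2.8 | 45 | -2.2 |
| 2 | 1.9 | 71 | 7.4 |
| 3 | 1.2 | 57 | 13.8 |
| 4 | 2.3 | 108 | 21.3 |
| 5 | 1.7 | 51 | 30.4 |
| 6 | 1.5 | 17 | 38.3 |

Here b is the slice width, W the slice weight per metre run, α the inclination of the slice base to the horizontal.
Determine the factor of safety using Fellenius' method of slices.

Ordinary method of slices: FS = Σ[c'·Δl_i + (W_i cosα_i)·tanφ'] / Σ W_i sinα_i, with Δl_i = b_i / cosα_i.
Slice 1: Δl = 2.8/cos(-2.2°) = 2.802 m; N'_1 = 45·cos(-2.2°) = 45.0; c'Δl = 10.09; W sinα = -1.7
Slice 2: Δl = 1.9/cos7.4° = 1.916 m; N'_2 = 71·cos7.4° = 70.4; c'Δl = 6.90; W sinα = 9.1
Slice 3: Δl = 1.2/cos13.8° = 1.236 m; N'_3 = 57·cos13.8° = 55.4; c'Δl = 4.45; W sinα = 13.6
Slice 4: Δl = 2.3/cos21.3° = 2.469 m; N'_4 = 108·cos21.3° = 100.6; c'Δl = 8.89; W sinα = 39.2
Slice 5: Δl = 1.7/cos30.4° = 1.971 m; N'_5 = 51·cos30.4° = 44.0; c'Δl = 7.10; W sinα = 25.8
Slice 6: Δl = 1.5/cos38.3° = 1.911 m; N'_6 = 17·cos38.3° = 13.3; c'Δl = 6.88; W sinα = 10.5
Σc'Δl = 44.3 kN/m; ΣN' = 328.7 kN/m; ΣW sinα = 96.6 kN/m
Resisting = 44.3 + 328.7·tan28.3° = 44.3 + 177.0 = 221.3 kN/m
FS = 221.3 / 96.6 = 2.291

FS = 2.29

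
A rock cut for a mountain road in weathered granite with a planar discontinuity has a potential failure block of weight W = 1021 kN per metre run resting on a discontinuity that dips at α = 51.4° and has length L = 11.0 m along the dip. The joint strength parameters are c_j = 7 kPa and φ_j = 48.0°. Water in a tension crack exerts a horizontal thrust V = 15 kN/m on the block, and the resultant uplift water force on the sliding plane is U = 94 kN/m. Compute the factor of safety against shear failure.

Resolving the block weight along and normal to the plane and applying the Mohr–Coulomb strength on the joint:
N' = W cosα − U − V sinα = 1021·cos51.4° − 94 − 15·sin51.4° = 531.3 kN/m
Driving force T = W sinα + V cosα = 1021·sin51.4° + 15·cos51.4° = 807.3 kN/m
Resisting force R = c_j·L + N'·tanφ_j = 7·11.0 + 531.3·tan48.0° = 77.0 + 590.0 = 667.0 kN/m
FS = R / T = 667.0 / 807.3 = 0.826

FS = 0.83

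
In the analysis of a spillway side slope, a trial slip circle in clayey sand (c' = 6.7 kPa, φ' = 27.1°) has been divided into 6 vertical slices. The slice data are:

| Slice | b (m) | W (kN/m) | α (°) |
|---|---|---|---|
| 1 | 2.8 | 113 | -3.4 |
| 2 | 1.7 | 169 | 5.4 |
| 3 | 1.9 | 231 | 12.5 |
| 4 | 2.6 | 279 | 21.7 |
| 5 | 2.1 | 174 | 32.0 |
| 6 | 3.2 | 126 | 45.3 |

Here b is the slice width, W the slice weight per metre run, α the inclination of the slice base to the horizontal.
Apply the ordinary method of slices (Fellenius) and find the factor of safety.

FS = 1.81

Ordinary method of slices: FS = Σ[c'·Δl_i + (W_i cosα_i)·tanφ'] / Σ W_i sinα_i, with Δl_i = b_i / cosα_i.
Slice 1: Δl = 2.8/cos(-3.4°) = 2.805 m; N'_1 = 113·cos(-3.4°) = 112.8; c'Δl = 18.79; W sinα = -6.7
Slice 2: Δl = 1.7/cos5.4° = 1.708 m; N'_2 = 169·cos5.4° = 168.2; c'Δl = 11.44; W sinα = 15.9
Slice 3: Δl = 1.9/cos12.5° = 1.946 m; N'_3 = 231·cos12.5° = 225.5; c'Δl = 13.04; W sinα = 50.0
Slice 4: Δl = 2.6/cos21.7° = 2.798 m; N'_4 = 279·cos21.7° = 259.2; c'Δl = 18.75; W sinα = 103.2
Slice 5: Δl = 2.1/cos32.0° = 2.476 m; N'_5 = 174·cos32.0° = 147.6; c'Δl = 16.59; W sinα = 92.2
Slice 6: Δl = 3.2/cos45.3° = 4.549 m; N'_6 = 126·cos45.3° = 88.6; c'Δl = 30.48; W sinα = 89.6
Σc'Δl = 109.1 kN/m; ΣN' = 1002.0 kN/m; ΣW sinα = 344.1 kN/m
Resisting = 109.1 + 1002.0·tan27.1° = 109.1 + 512.7 = 621.8 kN/m
FS = 621.8 / 344.1 = 1.807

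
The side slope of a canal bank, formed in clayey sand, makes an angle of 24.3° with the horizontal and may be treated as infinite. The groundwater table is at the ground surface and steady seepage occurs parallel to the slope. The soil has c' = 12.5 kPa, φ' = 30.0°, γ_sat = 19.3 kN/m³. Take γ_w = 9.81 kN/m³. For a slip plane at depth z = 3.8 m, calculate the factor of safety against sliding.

FS = 1.08

With seepage parallel to the slope and the water table at the surface, the effective normal stress on the slip plane uses the buoyant unit weight γ' = γ_sat − γ_w while the driving shear stress uses γ_sat:
FS = [c' + γ' z cos²β tanφ'] / [γ_sat z sinβ cosβ]
γ' = 19.3 − 9.81 = 9.49 kN/m³
Numerator = 12.5 + 9.49·3.8·cos²24.3°·tan30.0° = 12.5 + 9.49·3.8·0.8307·0.5774 = 29.795 kPa
Denominator = 19.3·3.8·sin24.3°·cos24.3° = 19.3·3.8·0.4115·0.9114 = 27.507 kPa
FS = 29.795 / 27.507 = 1.083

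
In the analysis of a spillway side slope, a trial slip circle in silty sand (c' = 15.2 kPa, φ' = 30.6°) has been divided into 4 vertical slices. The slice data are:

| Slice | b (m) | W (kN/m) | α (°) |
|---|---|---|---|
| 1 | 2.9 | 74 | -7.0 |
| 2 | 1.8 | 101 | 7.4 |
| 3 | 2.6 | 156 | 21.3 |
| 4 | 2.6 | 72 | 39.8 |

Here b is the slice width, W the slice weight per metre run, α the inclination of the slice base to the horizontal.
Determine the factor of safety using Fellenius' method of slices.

FS = 3.63

Ordinary method of slices: FS = Σ[c'·Δl_i + (W_i cosα_i)·tanφ'] / Σ W_i sinα_i, with Δl_i = b_i / cosα_i.
Slice 1: Δl = 2.9/cos(-7.0°) = 2.922 m; N'_1 = 74·cos(-7.0°) = 73.4; c'Δl = 44.41; W sinα = -9.0
Slice 2: Δl = 1.8/cos7.4° = 1.815 m; N'_2 = 101·cos7.4° = 100.2; c'Δl = 27.59; W sinα = 13.0
Slice 3: Δl = 2.6/cos21.3° = 2.791 m; N'_3 = 156·cos21.3° = 145.3; c'Δl = 42.42; W sinα = 56.7
Slice 4: Δl = 2.6/cos39.8° = 3.384 m; N'_4 = 72·cos39.8° = 55.3; c'Δl = 51.44; W sinα = 46.1
Σc'Δl = 165.9 kN/m; ΣN' = 374.3 kN/m; ΣW sinα = 106.7 kN/m
Resisting = 165.9 + 374.3·tan30.6° = 165.9 + 221.3 = 387.2 kN/m
FS = 387.2 / 106.7 = 3.627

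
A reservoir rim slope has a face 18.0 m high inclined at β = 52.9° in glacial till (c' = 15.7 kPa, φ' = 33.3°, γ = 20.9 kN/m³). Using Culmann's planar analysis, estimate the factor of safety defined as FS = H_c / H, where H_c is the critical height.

FS = 1.92

H_c = (4c'/γ) · sinβ cosφ' / [1 − cos(β − φ')]
    = (4·15.7/20.9) · sin52.9°·cos33.3° / [1 − cos19.6°]
    = 3.005 · 0.6666 / 0.0579 = 34.57 m
FS = H_c / H = 34.57 / 18.0 = 1.921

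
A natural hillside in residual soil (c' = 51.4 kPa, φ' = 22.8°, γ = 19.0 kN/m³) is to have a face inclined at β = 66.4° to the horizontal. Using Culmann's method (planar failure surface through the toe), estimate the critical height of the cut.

H_c = 33.14 m

Culmann's analysis gives the critical failure plane at α_cr = (β + φ')/2 = (66.4 + 22.8)/2 = 44.6°, and the critical height
H_c = (4c'/γ) · sinβ cosφ' / [1 − cos(β − φ')]
    = (4·51.4/19.0) · sin66.4°·cos22.8° / [1 − cos(43.6°)]
    = 10.821 · 0.9164·0.9219 / [1 − 0.7242]
    = 10.821 · 0.8448 / 0.2758
    = 33.14 m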